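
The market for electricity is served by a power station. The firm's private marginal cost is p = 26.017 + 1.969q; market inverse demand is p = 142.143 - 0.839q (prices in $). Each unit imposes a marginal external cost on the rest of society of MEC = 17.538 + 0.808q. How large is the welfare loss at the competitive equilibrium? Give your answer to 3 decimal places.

Market equilibrium (private): 26.017 + 1.969q = 142.143 - 0.839q → q_m = 41.3554.
Social marginal cost = private MC + MEC = 43.555 + 2.777q.
Set SMC = demand: 43.555 + 2.777q = 142.143 - 0.839q → q* = 27.2644.
Between q* and q_m the wedge SMC − demand runs linearly from 0 to MEC(q_m), so the loss is a triangle.
DWL = ½ × 14.0910 × 50.9532 = 358.9908.

DWL = $358.991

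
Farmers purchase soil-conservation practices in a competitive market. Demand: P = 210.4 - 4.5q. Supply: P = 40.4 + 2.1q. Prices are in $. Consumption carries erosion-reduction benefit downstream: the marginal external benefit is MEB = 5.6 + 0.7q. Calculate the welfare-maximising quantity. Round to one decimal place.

Social marginal benefit = demand + MEB = 216.0 - 3.8q.
Set SMB = MC: 216.0 - 3.8q = 40.4 + 2.1q → q* = 29.7627.

q* = 29.8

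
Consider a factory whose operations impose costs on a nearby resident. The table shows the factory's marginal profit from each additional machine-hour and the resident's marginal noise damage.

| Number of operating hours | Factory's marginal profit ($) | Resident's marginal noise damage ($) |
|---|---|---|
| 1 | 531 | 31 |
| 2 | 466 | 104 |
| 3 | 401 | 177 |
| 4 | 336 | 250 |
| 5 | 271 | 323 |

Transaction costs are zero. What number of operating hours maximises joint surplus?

4

Bargaining reaches the level where marginal profit last exceeds marginal noise damage.
That holds through level 4 (336 ≥ 250) but not at 5 (271 < 323).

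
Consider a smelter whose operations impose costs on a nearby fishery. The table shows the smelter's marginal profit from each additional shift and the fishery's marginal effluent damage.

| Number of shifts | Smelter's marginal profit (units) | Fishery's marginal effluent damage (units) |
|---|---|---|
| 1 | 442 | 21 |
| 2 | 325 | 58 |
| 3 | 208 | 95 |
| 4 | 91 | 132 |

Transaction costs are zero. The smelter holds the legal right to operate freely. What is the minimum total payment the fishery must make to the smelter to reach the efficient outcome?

Left alone the smelter would choose level 4 (marginal profit stays positive).
Efficient level: k* = 3 (marginal profit ≥ marginal effluent damage through 3).
The fishery must at least cover the smelter's forgone profit from cutting 4→3: 91 = 91.

91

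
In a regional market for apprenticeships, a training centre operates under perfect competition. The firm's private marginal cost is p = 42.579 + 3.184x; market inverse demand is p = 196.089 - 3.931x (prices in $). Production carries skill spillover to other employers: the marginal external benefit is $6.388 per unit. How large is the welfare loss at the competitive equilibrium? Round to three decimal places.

DWL = $2.868

Market equilibrium (private): 42.579 + 3.184x = 196.089 - 3.931x → x_m = 21.5755.
Social marginal cost = private MC − MEB = 36.191 + 3.184x.
Set SMC = demand: 36.191 + 3.184x = 196.089 - 3.931x → x* = 22.4734.
The loss is the area between SMC and demand from x* to x_m; with linear curves that's a triangle of height MEB(x_m).
DWL = ½ × 0.8979 × 6.3880 = 2.8679.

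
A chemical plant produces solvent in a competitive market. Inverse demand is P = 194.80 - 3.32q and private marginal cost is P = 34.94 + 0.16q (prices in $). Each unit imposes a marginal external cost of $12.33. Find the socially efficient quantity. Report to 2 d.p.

q* = 42.39

Social marginal cost = private MC + MEC = 47.27 + 0.16q.
Set SMC = demand: 47.27 + 0.16q = 194.80 - 3.32q → q* = 42.3937.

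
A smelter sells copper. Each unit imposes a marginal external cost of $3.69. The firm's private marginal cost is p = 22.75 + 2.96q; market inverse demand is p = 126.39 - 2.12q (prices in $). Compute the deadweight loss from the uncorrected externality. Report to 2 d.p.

Market equilibrium (private): 22.75 + 2.96q = 126.39 - 2.12q → q_m = 20.4016.
Social marginal cost = private MC + MEC = 26.44 + 2.96q.
Set SMC = demand: 26.44 + 2.96q = 126.39 - 2.12q → q* = 19.6752.
The loss is the area between SMC and demand from q* to q_m; with linear curves that's a triangle of height MEC(q_m).
DWL = ½ × 0.7264 × 3.6900 = 1.3402.

DWL = $1.34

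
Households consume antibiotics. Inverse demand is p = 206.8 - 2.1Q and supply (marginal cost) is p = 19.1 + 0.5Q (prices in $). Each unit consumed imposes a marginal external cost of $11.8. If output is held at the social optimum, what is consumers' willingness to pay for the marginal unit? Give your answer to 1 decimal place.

P = $64.7

Social marginal benefit = demand − MEC = 195.0 - 2.1Q.
Set SMB = MC: 195.0 - 2.1Q = 19.1 + 0.5Q → Q* = 67.6538.
Consumer price on the demand curve at Q*: 206.8 − 2.1×67.6538 = 64.7270.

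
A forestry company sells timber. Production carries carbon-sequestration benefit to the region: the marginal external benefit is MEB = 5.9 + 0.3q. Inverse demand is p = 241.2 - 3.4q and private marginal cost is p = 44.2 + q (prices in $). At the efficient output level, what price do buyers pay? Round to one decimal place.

Social marginal cost = private MC − MEB = 38.3 + 0.7q.
Set SMC = demand: 38.3 + 0.7q = 241.2 - 3.4q → q* = 49.4878.
Consumer price on the demand curve at q*: 241.2 − 3.4×49.4878 = 72.9415.

P = $72.9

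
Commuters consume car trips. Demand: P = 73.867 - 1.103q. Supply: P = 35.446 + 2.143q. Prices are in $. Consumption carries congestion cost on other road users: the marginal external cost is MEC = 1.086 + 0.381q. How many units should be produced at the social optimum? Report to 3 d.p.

q* = 10.294

Social marginal benefit = demand − MEC = 72.781 - 1.484q.
Set SMB = MC: 72.781 - 1.484q = 35.446 + 2.143q → q* = 10.2936.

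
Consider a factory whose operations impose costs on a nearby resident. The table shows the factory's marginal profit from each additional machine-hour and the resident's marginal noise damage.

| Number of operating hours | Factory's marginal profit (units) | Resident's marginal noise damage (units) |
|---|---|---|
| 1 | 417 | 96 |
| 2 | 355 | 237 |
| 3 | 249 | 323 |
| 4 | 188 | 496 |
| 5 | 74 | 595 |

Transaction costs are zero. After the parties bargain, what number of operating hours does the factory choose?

Bargaining reaches the level where marginal profit last exceeds marginal noise damage.
That holds through level 2 (355 ≥ 237) but not at 3 (249 < 323).

2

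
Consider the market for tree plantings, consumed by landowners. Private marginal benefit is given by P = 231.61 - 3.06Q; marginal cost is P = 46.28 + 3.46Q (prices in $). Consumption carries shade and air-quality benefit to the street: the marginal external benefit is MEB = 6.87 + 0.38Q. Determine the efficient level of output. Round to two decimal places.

Q* = 31.30

Social marginal benefit = demand + MEB = 238.48 - 2.68Q.
Set SMB = MC: 238.48 - 2.68Q = 46.28 + 3.46Q → Q* = 31.3029.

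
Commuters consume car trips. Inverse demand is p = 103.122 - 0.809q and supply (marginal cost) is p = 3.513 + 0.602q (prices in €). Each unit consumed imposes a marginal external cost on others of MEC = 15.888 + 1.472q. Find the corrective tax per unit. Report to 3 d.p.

Social marginal benefit = demand − MEC = 87.234 - 2.281q.
Set SMB = MC: 87.234 - 2.281q = 3.513 + 0.602q → q* = 29.0395.
The Pigouvian tax equals MEC at q*: 15.888 + 1.472×29.0395 = 58.6341.

tax = €58.634 per unit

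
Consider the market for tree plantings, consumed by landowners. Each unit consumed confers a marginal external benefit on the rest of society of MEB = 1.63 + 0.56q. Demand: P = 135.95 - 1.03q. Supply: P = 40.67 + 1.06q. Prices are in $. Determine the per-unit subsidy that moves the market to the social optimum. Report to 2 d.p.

subsidy = $37.10 per unit

Social marginal benefit = demand + MEB = 137.58 - 0.47q.
Set SMB = MC: 137.58 - 0.47q = 40.67 + 1.06q → q* = 63.3399.
The Pigouvian subsidy equals MEB at q*: 1.63 + 0.56×63.3399 = 37.1003.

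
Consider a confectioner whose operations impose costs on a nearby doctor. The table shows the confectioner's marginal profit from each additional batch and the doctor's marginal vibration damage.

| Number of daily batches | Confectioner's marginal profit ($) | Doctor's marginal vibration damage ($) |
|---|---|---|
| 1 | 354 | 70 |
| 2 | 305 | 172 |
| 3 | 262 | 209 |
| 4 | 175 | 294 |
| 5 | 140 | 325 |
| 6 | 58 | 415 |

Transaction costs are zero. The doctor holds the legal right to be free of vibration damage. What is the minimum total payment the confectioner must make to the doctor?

Efficient level: marginal profit ≥ marginal vibration damage through level 3, so k* = 3.
With the doctor holding the right, the confectioner must at least compensate total damage at k*: 70 + 172 + 209 = 451.

$451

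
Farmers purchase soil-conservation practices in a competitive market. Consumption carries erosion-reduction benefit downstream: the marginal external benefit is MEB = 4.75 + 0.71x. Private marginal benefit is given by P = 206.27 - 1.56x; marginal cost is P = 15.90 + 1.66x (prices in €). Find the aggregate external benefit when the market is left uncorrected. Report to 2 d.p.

€1521.66

Market equilibrium (private): 15.90 + 1.66x = 206.27 - 1.56x → x_m = 59.1211.
Total external benefit = ∫₀^{x_m} (4.75 + 0.71x) dx = 4.75×59.1211 + ½×0.71×59.1211² = 1521.6583.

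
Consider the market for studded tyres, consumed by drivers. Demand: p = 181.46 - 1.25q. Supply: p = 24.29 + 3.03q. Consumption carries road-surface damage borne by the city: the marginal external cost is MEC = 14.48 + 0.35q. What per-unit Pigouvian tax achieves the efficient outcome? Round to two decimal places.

Social marginal benefit = demand − MEC = 166.98 - 1.60q.
Set SMB = MC: 166.98 - 1.60q = 24.29 + 3.03q → q* = 30.8186.
The Pigouvian tax equals MEC at q*: 14.48 + 0.35×30.8186 = 25.2665.

tax = 25.27 per unit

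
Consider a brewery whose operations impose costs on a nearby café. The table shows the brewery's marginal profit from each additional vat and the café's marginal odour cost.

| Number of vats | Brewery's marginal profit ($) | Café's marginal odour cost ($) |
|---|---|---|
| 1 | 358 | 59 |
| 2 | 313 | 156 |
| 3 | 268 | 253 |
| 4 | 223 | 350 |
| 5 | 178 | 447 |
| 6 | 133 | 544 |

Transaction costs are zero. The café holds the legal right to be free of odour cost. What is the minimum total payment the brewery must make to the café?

$468

Efficient level: marginal profit ≥ marginal odour cost through level 3, so k* = 3.
With the café holding the right, the brewery must at least compensate total damage at k*: 59 + 156 + 253 = 468.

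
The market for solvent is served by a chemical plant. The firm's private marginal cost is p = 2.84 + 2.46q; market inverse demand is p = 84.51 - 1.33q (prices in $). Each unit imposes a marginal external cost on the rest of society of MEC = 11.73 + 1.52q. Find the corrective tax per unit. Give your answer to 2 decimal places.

Social marginal cost = private MC + MEC = 14.57 + 3.98q.
Set SMC = demand: 14.57 + 3.98q = 84.51 - 1.33q → q* = 13.1714.
The Pigouvian tax equals MEC at q*: 11.73 + 1.52×13.1714 = 31.7505.

tax = $31.75 per unit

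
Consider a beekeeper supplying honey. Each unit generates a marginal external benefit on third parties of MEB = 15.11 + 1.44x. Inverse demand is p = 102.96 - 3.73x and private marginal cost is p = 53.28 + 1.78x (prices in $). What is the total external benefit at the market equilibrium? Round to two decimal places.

$194.77

Market equilibrium (private): 53.28 + 1.78x = 102.96 - 3.73x → x_m = 9.0163.
Total external benefit = ∫₀^{x_m} (15.11 + 1.44x) dx = 15.11×9.0163 + ½×1.44×9.0163² = 194.7677.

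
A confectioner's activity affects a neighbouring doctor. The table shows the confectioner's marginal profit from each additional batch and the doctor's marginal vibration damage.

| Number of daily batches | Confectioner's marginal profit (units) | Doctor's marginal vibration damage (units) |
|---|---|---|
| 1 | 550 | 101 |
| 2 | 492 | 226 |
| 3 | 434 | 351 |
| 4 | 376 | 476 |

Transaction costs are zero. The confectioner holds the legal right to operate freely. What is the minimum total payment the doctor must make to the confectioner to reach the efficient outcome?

Left alone the confectioner would choose level 4 (marginal profit stays positive).
Efficient level: k* = 3 (marginal profit ≥ marginal vibration damage through 3).
The doctor must at least cover the confectioner's forgone profit from cutting 4→3: 376 = 376.

376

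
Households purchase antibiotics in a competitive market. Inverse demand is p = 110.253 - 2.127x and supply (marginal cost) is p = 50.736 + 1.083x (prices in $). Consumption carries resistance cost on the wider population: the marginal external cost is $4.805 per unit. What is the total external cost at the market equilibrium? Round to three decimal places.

$89.090

Market equilibrium (private): 50.736 + 1.083x = 110.253 - 2.127x → x_m = 18.5411.
Total external cost = MEC × x_m = 4.805 × 18.5411 = 89.0900.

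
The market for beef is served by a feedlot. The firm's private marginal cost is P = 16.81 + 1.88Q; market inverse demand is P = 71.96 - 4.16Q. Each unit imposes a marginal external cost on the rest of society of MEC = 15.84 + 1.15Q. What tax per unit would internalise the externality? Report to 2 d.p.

Social marginal cost = private MC + MEC = 32.65 + 3.03Q.
Set SMC = demand: 32.65 + 3.03Q = 71.96 - 4.16Q → Q* = 5.4673.
The Pigouvian tax equals MEC at Q*: 15.84 + 1.15×5.4673 = 22.1274.

tax = 22.13 per unit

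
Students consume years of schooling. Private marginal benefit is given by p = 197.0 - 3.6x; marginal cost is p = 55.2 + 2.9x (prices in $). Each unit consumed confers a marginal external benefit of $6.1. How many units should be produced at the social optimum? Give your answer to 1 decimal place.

x* = 22.8

Social marginal benefit = demand + MEB = 203.1 - 3.6x.
Set SMB = MC: 203.1 - 3.6x = 55.2 + 2.9x → x* = 22.7538.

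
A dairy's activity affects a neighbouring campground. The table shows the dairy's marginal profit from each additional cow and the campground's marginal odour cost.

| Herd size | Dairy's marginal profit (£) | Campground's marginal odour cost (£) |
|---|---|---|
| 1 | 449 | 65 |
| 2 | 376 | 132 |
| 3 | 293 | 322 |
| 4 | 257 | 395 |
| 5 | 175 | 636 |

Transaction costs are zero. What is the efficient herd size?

Bargaining reaches the level where marginal profit last exceeds marginal odour cost.
That holds through level 2 (376 ≥ 132) but not at 3 (293 < 322).

2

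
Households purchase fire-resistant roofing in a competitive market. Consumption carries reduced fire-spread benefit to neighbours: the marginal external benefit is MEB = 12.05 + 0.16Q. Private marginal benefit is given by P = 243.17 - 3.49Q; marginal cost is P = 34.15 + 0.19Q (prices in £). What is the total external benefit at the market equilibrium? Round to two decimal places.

£942.52

Market equilibrium (private): 34.15 + 0.19Q = 243.17 - 3.49Q → Q_m = 56.7989.
Total external benefit = ∫₀^{Q_m} (12.05 + 0.16Q) dQ = 12.05×56.7989 + ½×0.16×56.7989² = 942.5159.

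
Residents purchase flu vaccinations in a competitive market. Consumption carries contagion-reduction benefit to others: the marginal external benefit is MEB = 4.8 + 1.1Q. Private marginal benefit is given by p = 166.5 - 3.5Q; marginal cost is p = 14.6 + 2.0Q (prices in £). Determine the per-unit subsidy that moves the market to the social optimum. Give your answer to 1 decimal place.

Social marginal benefit = demand + MEB = 171.3 - 2.4Q.
Set SMB = MC: 171.3 - 2.4Q = 14.6 + 2.0Q → Q* = 35.6136.
The Pigouvian subsidy equals MEB at Q*: 4.8 + 1.1×35.6136 = 43.9750.

subsidy = £44.0 per unit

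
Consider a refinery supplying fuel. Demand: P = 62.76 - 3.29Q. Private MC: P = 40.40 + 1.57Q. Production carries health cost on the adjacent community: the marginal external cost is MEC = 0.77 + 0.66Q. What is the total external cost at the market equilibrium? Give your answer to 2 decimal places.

Market equilibrium (private): 40.40 + 1.57Q = 62.76 - 3.29Q → Q_m = 4.6008.
Total external cost = ∫₀^{Q_m} (0.77 + 0.66Q) dQ = 0.77×4.6008 + ½×0.66×4.6008² = 10.5278.

10.53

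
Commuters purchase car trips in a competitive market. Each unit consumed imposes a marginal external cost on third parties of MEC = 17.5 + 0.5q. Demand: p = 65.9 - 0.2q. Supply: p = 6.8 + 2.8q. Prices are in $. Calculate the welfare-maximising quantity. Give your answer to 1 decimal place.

Social marginal benefit = demand − MEC = 48.4 - 0.7q.
Set SMB = MC: 48.4 - 0.7q = 6.8 + 2.8q → q* = 11.8857.

q* = 11.9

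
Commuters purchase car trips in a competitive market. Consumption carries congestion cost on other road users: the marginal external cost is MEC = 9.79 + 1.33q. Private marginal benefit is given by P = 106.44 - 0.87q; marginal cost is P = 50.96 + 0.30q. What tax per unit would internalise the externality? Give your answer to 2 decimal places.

Social marginal benefit = demand − MEC = 96.65 - 2.20q.
Set SMB = MC: 96.65 - 2.20q = 50.96 + 0.30q → q* = 18.2760.
The Pigouvian tax equals MEC at q*: 9.79 + 1.33×18.2760 = 34.0971.

tax = 34.10 per unit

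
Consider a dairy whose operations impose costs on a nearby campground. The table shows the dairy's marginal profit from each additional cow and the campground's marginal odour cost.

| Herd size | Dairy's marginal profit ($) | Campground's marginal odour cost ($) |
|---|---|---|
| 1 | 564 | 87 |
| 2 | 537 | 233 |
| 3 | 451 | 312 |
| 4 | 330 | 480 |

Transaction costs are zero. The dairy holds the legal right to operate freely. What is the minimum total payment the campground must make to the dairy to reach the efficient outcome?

Left alone the dairy would choose level 4 (marginal profit stays positive).
Efficient level: k* = 3 (marginal profit ≥ marginal odour cost through 3).
The campground must at least cover the dairy's forgone profit from cutting 4→3: 330 = 330.

$330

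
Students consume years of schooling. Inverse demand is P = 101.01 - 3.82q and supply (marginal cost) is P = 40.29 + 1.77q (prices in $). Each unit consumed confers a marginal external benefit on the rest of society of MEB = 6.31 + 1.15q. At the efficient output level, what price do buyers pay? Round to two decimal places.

Social marginal benefit = demand + MEB = 107.32 - 2.67q.
Set SMB = MC: 107.32 - 2.67q = 40.29 + 1.77q → q* = 15.0968.
Consumer price on the demand curve at q*: 101.01 − 3.82×15.0968 = 43.3402.

P = $43.34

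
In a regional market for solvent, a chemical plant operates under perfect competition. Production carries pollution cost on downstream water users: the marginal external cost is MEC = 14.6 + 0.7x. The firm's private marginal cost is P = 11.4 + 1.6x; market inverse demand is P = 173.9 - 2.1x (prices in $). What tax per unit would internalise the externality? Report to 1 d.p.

Social marginal cost = private MC + MEC = 26.0 + 2.3x.
Set SMC = demand: 26.0 + 2.3x = 173.9 - 2.1x → x* = 33.6136.
The Pigouvian tax equals MEC at x*: 14.6 + 0.7×33.6136 = 38.1295.

tax = $38.1 per unit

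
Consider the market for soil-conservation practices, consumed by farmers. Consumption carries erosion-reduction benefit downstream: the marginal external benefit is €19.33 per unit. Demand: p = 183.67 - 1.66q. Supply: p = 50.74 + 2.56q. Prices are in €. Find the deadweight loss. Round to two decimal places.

Market equilibrium (private): 50.74 + 2.56q = 183.67 - 1.66q → q_m = 31.5000.
Social marginal benefit = demand + MEB = 203.00 - 1.66q.
Set SMB = MC: 203.00 - 1.66q = 50.74 + 2.56q → q* = 36.0806.
Between q* and q_m the wedge SMB − MC runs linearly from 0 to MEB(q_m), so the loss is a triangle.
DWL = ½ × 4.5806 × 19.3300 = 44.2715.

DWL = €44.27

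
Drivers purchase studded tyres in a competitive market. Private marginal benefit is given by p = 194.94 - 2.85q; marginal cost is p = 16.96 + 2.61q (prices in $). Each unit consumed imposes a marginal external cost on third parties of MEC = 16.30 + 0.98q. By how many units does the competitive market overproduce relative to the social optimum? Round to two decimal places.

Market equilibrium (private): 16.96 + 2.61q = 194.94 - 2.85q → q_m = 32.5971.
Social marginal benefit = demand − MEC = 178.64 - 3.83q.
Set SMB = MC: 178.64 - 3.83q = 16.96 + 2.61q → q* = 25.1056.
Gap = |32.5971 − 25.1056| = 7.4915.

7.49 units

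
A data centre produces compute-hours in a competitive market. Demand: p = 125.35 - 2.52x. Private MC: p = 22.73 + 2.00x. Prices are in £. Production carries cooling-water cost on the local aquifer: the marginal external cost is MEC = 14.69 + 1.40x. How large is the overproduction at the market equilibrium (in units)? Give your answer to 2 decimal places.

7.85 units

Market equilibrium (private): 22.73 + 2.00x = 125.35 - 2.52x → x_m = 22.7035.
Social marginal cost = private MC + MEC = 37.42 + 3.40x.
Set SMC = demand: 37.42 + 3.40x = 125.35 - 2.52x → x* = 14.8530.
Gap = |22.7035 − 14.8530| = 7.8505.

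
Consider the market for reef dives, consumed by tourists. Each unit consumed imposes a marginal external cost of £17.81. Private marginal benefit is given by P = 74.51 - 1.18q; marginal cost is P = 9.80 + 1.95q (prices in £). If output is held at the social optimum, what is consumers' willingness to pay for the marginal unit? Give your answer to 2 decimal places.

P = £56.83

Social marginal benefit = demand − MEC = 56.70 - 1.18q.
Set SMB = MC: 56.70 - 1.18q = 9.80 + 1.95q → q* = 14.9840.
Consumer price on the demand curve at q*: 74.51 − 1.18×14.9840 = 56.8289.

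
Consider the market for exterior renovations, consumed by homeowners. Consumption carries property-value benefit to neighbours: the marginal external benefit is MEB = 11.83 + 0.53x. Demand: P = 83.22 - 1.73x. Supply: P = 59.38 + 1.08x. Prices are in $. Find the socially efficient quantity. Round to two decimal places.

Social marginal benefit = demand + MEB = 95.05 - 1.20x.
Set SMB = MC: 95.05 - 1.20x = 59.38 + 1.08x → x* = 15.6447.

x* = 15.64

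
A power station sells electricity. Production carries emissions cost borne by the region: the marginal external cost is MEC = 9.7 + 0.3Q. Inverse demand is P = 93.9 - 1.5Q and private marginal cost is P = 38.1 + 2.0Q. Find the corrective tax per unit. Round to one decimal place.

Social marginal cost = private MC + MEC = 47.8 + 2.3Q.
Set SMC = demand: 47.8 + 2.3Q = 93.9 - 1.5Q → Q* = 12.1316.
The Pigouvian tax equals MEC at Q*: 9.7 + 0.3×12.1316 = 13.3395.

tax = 13.3 per unit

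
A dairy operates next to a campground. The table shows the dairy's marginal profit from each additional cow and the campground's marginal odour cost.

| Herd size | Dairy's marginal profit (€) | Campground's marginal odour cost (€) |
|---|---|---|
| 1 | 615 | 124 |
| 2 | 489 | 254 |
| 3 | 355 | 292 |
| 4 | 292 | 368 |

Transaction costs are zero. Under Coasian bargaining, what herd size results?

3

Bargaining reaches the level where marginal profit last exceeds marginal odour cost.
That holds through level 3 (355 ≥ 292) but not at 4 (292 < 368).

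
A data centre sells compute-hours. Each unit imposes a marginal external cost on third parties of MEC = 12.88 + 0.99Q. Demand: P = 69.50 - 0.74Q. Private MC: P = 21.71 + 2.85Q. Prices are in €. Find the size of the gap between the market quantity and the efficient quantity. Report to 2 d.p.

5.69 units

Market equilibrium (private): 21.71 + 2.85Q = 69.50 - 0.74Q → Q_m = 13.3120.
Social marginal cost = private MC + MEC = 34.59 + 3.84Q.
Set SMC = demand: 34.59 + 3.84Q = 69.50 - 0.74Q → Q* = 7.6223.
Gap = |13.3120 − 7.6223| = 5.6897.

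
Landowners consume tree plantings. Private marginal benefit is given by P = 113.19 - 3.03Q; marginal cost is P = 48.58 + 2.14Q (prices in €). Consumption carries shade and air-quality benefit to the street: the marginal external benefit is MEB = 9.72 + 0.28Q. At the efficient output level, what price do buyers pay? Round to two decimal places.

Social marginal benefit = demand + MEB = 122.91 - 2.75Q.
Set SMB = MC: 122.91 - 2.75Q = 48.58 + 2.14Q → Q* = 15.2004.
Consumer price on the demand curve at Q*: 113.19 − 3.03×15.2004 = 67.1328.

P = €67.13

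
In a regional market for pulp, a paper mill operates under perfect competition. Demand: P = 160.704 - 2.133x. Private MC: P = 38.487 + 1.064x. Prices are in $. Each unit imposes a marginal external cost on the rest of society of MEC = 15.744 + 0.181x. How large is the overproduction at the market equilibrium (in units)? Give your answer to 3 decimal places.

Market equilibrium (private): 38.487 + 1.064x = 160.704 - 2.133x → x_m = 38.2287.
Social marginal cost = private MC + MEC = 54.231 + 1.245x.
Set SMC = demand: 54.231 + 1.245x = 160.704 - 2.133x → x* = 31.5195.
Gap = |38.2287 − 31.5195| = 6.7092.

6.709 units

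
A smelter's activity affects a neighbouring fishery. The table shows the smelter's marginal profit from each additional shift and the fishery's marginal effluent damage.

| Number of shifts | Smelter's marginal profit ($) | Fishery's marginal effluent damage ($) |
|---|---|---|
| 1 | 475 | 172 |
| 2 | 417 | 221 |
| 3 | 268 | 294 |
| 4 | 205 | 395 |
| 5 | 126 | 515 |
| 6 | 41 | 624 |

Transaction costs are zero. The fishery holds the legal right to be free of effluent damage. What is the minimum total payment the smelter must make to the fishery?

Efficient level: marginal profit ≥ marginal effluent damage through level 2, so k* = 2.
With the fishery holding the right, the smelter must at least compensate total damage at k*: 172 + 221 = 393.

$393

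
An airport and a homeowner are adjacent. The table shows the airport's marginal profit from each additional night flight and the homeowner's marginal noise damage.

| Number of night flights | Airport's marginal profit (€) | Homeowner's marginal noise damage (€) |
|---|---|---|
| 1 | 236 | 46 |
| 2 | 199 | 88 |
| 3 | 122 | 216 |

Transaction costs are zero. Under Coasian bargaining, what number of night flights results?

Bargaining reaches the level where marginal profit last exceeds marginal noise damage.
That holds through level 2 (199 ≥ 88) but not at 3 (122 < 216).

2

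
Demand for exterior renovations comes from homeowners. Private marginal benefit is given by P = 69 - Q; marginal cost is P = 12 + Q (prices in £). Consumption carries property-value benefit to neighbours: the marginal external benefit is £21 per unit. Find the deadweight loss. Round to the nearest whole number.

Market equilibrium (private): 12 + Q = 69 - Q → Q_m = 28.5000.
Social marginal benefit = demand + MEB = 90 - Q.
Set SMB = MC: 90 - Q = 12 + Q → Q* = 39.0000.
The welfare-loss triangle has base |Q_m − Q*| and height MEB(Q_m) (the vertical gap between SMB and MC is zero at Q* and MEB at Q_m).
DWL = ½ × 10.5000 × 21.0000 = 110.2500.

DWL = £110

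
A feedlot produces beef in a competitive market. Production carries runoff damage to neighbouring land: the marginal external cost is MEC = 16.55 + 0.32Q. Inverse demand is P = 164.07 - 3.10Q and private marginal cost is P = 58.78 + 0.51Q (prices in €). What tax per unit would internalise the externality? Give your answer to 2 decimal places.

Social marginal cost = private MC + MEC = 75.33 + 0.83Q.
Set SMC = demand: 75.33 + 0.83Q = 164.07 - 3.10Q → Q* = 22.5802.
The Pigouvian tax equals MEC at Q*: 16.55 + 0.32×22.5802 = 23.7757.

tax = €23.78 per unit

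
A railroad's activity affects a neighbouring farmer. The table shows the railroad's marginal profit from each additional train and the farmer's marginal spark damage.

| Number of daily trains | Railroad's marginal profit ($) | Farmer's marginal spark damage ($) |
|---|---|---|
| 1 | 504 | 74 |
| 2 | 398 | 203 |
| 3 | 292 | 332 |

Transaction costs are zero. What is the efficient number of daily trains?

2

Bargaining reaches the level where marginal profit last exceeds marginal spark damage.
That holds through level 2 (398 ≥ 203) but not at 3 (292 < 332).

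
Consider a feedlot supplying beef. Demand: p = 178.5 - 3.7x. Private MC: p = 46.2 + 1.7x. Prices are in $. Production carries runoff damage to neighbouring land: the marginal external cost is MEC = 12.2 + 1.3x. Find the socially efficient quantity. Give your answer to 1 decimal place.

Social marginal cost = private MC + MEC = 58.4 + 3.0x.
Set SMC = demand: 58.4 + 3.0x = 178.5 - 3.7x → x* = 17.9254.

x* = 17.9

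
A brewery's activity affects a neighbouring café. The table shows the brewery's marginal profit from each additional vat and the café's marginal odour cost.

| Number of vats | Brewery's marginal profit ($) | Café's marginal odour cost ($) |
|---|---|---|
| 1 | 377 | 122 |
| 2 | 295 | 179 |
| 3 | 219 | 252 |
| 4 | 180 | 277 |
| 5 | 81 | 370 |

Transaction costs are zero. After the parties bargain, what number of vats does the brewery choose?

2

Bargaining reaches the level where marginal profit last exceeds marginal odour cost.
That holds through level 2 (295 ≥ 179) but not at 3 (219 < 252).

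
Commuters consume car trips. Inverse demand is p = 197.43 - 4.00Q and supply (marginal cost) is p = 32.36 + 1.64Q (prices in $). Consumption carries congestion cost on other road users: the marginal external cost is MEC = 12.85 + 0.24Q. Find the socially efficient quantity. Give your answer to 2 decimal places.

Social marginal benefit = demand − MEC = 184.58 - 4.24Q.
Set SMB = MC: 184.58 - 4.24Q = 32.36 + 1.64Q → Q* = 25.8878.

Q* = 25.89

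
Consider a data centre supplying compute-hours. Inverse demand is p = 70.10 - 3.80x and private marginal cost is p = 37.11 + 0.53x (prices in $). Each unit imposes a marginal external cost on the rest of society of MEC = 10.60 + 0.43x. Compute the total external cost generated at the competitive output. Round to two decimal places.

$93.24

Market equilibrium (private): 37.11 + 0.53x = 70.10 - 3.80x → x_m = 7.6189.
Total external cost = ∫₀^{x_m} (10.60 + 0.43x) dx = 10.60×7.6189 + ½×0.43×7.6189² = 93.2406.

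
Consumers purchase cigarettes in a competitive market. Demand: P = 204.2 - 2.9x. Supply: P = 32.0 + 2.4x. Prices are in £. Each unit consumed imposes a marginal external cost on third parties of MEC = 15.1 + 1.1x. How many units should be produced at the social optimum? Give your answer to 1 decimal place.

x* = 24.5

Social marginal benefit = demand − MEC = 189.1 - 4.0x.
Set SMB = MC: 189.1 - 4.0x = 32.0 + 2.4x → x* = 24.5469.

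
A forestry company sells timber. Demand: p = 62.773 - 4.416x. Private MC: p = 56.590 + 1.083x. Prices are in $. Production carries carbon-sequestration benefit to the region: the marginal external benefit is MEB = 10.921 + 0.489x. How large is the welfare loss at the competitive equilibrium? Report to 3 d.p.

Market equilibrium (private): 56.590 + 1.083x = 62.773 - 4.416x → x_m = 1.1244.
Social marginal cost = private MC − MEB = 45.669 + 0.594x.
Set SMC = demand: 45.669 + 0.594x = 62.773 - 4.416x → x* = 3.4140.
Height of the DWL triangle at x_m is demand(x_m) − SMC(x_m) = MEB(x_m) = 11.4708.
DWL = ½ × 2.2896 × 11.4708 = 13.1318.

DWL = $13.132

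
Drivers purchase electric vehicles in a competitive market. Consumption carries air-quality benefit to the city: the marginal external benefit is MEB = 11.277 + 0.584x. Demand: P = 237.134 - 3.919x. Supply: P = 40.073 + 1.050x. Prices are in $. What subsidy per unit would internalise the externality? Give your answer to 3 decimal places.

Social marginal benefit = demand + MEB = 248.411 - 3.335x.
Set SMB = MC: 248.411 - 3.335x = 40.073 + 1.050x → x* = 47.5115.
The Pigouvian subsidy equals MEB at x*: 11.277 + 0.584×47.5115 = 39.0237.

subsidy = $39.024 per unit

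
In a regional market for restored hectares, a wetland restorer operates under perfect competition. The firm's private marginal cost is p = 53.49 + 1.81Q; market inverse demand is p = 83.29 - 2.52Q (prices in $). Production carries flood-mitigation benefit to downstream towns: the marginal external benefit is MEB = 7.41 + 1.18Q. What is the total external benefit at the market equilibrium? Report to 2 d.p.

Market equilibrium (private): 53.49 + 1.81Q = 83.29 - 2.52Q → Q_m = 6.8822.
Total external benefit = ∫₀^{Q_m} (7.41 + 1.18Q) dQ = 7.41×6.8822 + ½×1.18×6.8822² = 78.9423.

$78.94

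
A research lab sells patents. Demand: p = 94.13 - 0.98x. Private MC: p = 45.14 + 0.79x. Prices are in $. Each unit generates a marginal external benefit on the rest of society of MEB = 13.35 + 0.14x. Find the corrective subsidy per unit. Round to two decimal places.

Social marginal cost = private MC − MEB = 31.79 + 0.65x.
Set SMC = demand: 31.79 + 0.65x = 94.13 - 0.98x → x* = 38.2454.
The Pigouvian subsidy equals MEB at x*: 13.35 + 0.14×38.2454 = 18.7044.

subsidy = $18.70 per unit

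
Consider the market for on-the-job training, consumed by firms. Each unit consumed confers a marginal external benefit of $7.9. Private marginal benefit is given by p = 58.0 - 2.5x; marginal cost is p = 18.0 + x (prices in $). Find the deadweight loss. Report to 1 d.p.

DWL = $8.9

Market equilibrium (private): 18.0 + x = 58.0 - 2.5x → x_m = 11.4286.
Social marginal benefit = demand + MEB = 65.9 - 2.5x.
Set SMB = MC: 65.9 - 2.5x = 18.0 + x → x* = 13.6857.
The loss is the area between SMB and MC from x* to x_m; with linear curves that's a triangle of height MEB(x_m).
DWL = ½ × 2.2571 × 7.9000 = 8.9155.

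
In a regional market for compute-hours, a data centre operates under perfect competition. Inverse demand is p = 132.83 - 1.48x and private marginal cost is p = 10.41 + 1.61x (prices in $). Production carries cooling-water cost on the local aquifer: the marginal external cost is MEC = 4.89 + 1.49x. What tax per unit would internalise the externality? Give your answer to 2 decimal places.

Social marginal cost = private MC + MEC = 15.30 + 3.10x.
Set SMC = demand: 15.30 + 3.10x = 132.83 - 1.48x → x* = 25.6616.
The Pigouvian tax equals MEC at x*: 4.89 + 1.49×25.6616 = 43.1258.

tax = $43.13 per unit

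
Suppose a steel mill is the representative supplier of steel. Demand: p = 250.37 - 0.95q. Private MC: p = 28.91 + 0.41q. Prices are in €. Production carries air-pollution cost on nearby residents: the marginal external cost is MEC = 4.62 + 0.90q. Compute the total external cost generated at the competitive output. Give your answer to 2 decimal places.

€12684.64

Market equilibrium (private): 28.91 + 0.41q = 250.37 - 0.95q → q_m = 162.8382.
Total external cost = ∫₀^{q_m} (4.62 + 0.90q) dq = 4.62×162.8382 + ½×0.90×162.8382² = 12684.6382.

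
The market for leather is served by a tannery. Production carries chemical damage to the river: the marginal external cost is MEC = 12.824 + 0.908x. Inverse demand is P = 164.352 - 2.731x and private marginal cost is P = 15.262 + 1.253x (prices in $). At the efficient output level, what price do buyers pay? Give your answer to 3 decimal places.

Social marginal cost = private MC + MEC = 28.086 + 2.161x.
Set SMC = demand: 28.086 + 2.161x = 164.352 - 2.731x → x* = 27.8549.
Consumer price on the demand curve at x*: 164.352 − 2.731×27.8549 = 88.2803.

P = $88.280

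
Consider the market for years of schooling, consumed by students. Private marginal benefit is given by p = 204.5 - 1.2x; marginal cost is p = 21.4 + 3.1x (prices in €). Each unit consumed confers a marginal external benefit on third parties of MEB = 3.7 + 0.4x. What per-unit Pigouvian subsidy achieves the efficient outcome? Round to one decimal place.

subsidy = €22.9 per unit

Social marginal benefit = demand + MEB = 208.2 - 0.8x.
Set SMB = MC: 208.2 - 0.8x = 21.4 + 3.1x → x* = 47.8974.
The Pigouvian subsidy equals MEB at x*: 3.7 + 0.4×47.8974 = 22.8590.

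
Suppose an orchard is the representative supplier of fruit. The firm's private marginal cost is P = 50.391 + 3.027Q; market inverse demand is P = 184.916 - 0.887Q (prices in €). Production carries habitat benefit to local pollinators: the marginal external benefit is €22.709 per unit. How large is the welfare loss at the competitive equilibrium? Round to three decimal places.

Market equilibrium (private): 50.391 + 3.027Q = 184.916 - 0.887Q → Q_m = 34.3702.
Social marginal cost = private MC − MEB = 27.682 + 3.027Q.
Set SMC = demand: 27.682 + 3.027Q = 184.916 - 0.887Q → Q* = 40.1722.
The welfare-loss triangle has base |Q_m − Q*| and height MEB(Q_m) (the vertical gap between SMC and demand is zero at Q* and MEB at Q_m).
DWL = ½ × 5.8020 × 22.7090 = 65.8788.

DWL = €65.879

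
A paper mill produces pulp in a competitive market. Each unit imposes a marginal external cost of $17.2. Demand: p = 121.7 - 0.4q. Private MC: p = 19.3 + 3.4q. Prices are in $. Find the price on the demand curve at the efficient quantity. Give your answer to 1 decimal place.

Social marginal cost = private MC + MEC = 36.5 + 3.4q.
Set SMC = demand: 36.5 + 3.4q = 121.7 - 0.4q → q* = 22.4211.
Consumer price on the demand curve at q*: 121.7 − 0.4×22.4211 = 112.7316.

P = $112.7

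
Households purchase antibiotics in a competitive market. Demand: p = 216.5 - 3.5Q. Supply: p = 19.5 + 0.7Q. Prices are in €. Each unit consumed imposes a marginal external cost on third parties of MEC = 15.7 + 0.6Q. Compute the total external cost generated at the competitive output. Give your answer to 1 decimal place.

Market equilibrium (private): 19.5 + 0.7Q = 216.5 - 3.5Q → Q_m = 46.9048.
Total external cost = ∫₀^{Q_m} (15.7 + 0.6Q) dQ = 15.7×46.9048 + ½×0.6×46.9048² = 1396.4234.

€1396.4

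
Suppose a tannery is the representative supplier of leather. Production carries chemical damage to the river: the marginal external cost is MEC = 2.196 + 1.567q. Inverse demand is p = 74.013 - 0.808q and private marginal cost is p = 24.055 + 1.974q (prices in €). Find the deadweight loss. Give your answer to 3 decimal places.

Market equilibrium (private): 24.055 + 1.974q = 74.013 - 0.808q → q_m = 17.9576.
Social marginal cost = private MC + MEC = 26.251 + 3.541q.
Set SMC = demand: 26.251 + 3.541q = 74.013 - 0.808q → q* = 10.9823.
The welfare-loss triangle has base |q_m − q*| and height MEC(q_m) (the vertical gap between SMC and demand is zero at q* and MEC at q_m).
DWL = ½ × 6.9753 × 30.3355 = 105.7996.

DWL = €105.800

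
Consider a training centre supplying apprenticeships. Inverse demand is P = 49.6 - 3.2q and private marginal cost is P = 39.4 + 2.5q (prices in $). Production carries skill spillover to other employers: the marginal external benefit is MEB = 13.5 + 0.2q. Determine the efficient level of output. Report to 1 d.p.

Social marginal cost = private MC − MEB = 25.9 + 2.3q.
Set SMC = demand: 25.9 + 2.3q = 49.6 - 3.2q → q* = 4.3091.

q* = 4.3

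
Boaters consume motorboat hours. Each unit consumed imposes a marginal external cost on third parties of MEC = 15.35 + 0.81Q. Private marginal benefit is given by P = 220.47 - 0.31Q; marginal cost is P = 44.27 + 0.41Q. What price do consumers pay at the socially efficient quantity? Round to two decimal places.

Social marginal benefit = demand − MEC = 205.12 - 1.12Q.
Set SMB = MC: 205.12 - 1.12Q = 44.27 + 0.41Q → Q* = 105.1307.
Consumer price on the demand curve at Q*: 220.47 − 0.31×105.1307 = 187.8795.

P = 187.88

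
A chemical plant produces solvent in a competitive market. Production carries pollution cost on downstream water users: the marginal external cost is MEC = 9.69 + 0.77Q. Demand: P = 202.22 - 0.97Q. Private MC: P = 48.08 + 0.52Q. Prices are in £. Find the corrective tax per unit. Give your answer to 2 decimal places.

Social marginal cost = private MC + MEC = 57.77 + 1.29Q.
Set SMC = demand: 57.77 + 1.29Q = 202.22 - 0.97Q → Q* = 63.9159.
The Pigouvian tax equals MEC at Q*: 9.69 + 0.77×63.9159 = 58.9052.

tax = £58.91 per unit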